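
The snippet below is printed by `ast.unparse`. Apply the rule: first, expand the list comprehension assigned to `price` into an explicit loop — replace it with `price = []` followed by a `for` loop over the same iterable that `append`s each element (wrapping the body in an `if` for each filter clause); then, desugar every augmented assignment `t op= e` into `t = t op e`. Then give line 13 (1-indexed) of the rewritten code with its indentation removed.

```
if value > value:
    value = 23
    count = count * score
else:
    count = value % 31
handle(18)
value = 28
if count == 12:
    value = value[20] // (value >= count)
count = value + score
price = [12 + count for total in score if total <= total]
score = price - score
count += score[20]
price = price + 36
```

if total <= total:

Transformed code:
if value > value:
    value = 23
    count = count * score
else:
    count = value % 31
handle(18)
value = 28
if count == 12:
    value = value[20] // (value >= count)
count = value + score
price = []
for total in score:
    if total <= total:
        price.append(12 + count)
score = price - score
count = count + score[20]
price = price + 36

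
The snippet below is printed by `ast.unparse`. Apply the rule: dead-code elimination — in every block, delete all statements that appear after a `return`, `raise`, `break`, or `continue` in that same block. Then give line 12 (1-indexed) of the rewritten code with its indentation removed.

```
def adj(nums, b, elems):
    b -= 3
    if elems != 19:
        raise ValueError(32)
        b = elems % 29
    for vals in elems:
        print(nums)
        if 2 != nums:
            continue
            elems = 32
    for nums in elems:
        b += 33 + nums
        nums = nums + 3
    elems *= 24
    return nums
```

elems *= 24

Transformed code:
def adj(nums, b, elems):
    b -= 3
    if elems != 19:
        raise ValueError(32)
    for vals in elems:
        print(nums)
        if 2 != nums:
            continue
    for nums in elems:
        b += 33 + nums
        nums = nums + 3
    elems *= 24
    return nums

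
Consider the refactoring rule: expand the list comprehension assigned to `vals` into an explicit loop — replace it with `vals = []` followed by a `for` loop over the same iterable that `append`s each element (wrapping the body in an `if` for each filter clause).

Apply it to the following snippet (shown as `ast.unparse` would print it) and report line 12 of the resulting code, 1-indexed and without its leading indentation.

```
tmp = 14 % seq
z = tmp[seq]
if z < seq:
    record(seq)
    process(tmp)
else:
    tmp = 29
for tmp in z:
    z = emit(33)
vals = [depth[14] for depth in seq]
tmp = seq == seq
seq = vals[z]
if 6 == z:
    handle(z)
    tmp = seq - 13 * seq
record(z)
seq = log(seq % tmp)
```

vals.append(depth[14])

Transformed code:
tmp = 14 % seq
z = tmp[seq]
if z < seq:
    record(seq)
    process(tmp)
else:
    tmp = 29
for tmp in z:
    z = emit(33)
vals = []
for depth in seq:
    vals.append(depth[14])
tmp = seq == seq
seq = vals[z]
if 6 == z:
    handle(z)
    tmp = seq - 13 * seq
record(z)
seq = log(seq % tmp)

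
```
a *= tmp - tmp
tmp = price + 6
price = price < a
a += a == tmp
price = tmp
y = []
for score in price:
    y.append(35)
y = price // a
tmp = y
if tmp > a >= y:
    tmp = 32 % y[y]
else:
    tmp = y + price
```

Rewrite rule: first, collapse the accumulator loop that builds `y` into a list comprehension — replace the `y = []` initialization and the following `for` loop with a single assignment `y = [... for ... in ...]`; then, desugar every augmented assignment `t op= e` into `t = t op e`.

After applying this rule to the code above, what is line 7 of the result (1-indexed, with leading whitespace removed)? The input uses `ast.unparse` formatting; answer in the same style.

Transformed code:
a = a * (tmp - tmp)
tmp = price + 6
price = price < a
a = a + (a == tmp)
price = tmp
y = [35 for score in price]
y = price // a
tmp = y
if tmp > a >= y:
    tmp = 32 % y[y]
else:
    tmp = y + price

y = price // a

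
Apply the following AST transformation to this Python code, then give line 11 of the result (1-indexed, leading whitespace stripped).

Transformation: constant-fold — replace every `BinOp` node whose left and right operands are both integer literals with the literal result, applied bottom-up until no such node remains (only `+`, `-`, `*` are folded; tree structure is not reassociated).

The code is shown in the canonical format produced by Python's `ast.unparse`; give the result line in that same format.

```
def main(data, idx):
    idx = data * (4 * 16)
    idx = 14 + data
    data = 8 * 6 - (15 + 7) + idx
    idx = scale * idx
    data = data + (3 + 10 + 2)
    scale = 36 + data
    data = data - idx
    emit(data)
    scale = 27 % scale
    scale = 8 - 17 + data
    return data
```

scale = -9 + data

Transformed code:
def main(data, idx):
    idx = data * 64
    idx = 14 + data
    data = 26 + idx
    idx = scale * idx
    data = data + 15
    scale = 36 + data
    data = data - idx
    emit(data)
    scale = 27 % scale
    scale = -9 + data
    return data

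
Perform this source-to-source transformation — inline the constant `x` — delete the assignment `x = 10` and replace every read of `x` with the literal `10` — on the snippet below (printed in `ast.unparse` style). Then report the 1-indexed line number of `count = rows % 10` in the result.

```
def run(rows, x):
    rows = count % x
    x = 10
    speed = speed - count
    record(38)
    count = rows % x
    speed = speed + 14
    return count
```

Transformed code:
def run(rows, x):
    rows = count % 10
    speed = speed - count
    record(38)
    count = rows % 10
    speed = speed + 14
    return count

5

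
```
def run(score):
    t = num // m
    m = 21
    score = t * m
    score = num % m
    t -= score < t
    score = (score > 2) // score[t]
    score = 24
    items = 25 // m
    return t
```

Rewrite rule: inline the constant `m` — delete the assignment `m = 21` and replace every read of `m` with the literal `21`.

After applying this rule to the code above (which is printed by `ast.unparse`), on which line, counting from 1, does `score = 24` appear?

7

Transformed code:
def run(score):
    t = num // 21
    score = t * 21
    score = num % 21
    t -= score < t
    score = (score > 2) // score[t]
    score = 24
    items = 25 // 21
    return t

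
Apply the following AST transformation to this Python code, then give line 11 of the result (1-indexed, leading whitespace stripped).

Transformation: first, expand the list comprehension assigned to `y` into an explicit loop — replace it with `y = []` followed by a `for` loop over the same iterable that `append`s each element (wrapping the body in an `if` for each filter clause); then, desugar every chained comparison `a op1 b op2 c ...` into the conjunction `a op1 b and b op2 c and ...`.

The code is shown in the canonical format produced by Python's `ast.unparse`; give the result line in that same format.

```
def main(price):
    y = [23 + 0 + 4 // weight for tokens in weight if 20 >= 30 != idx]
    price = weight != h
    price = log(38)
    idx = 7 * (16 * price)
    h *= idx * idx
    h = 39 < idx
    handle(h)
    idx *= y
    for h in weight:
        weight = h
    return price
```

handle(h)

Transformed code:
def main(price):
    y = []
    for tokens in weight:
        if 20 >= 30 and 30 != idx:
            y.append(23 + 0 + 4 // weight)
    price = weight != h
    price = log(38)
    idx = 7 * (16 * price)
    h *= idx * idx
    h = 39 < idx
    handle(h)
    idx *= y
    for h in weight:
        weight = h
    return price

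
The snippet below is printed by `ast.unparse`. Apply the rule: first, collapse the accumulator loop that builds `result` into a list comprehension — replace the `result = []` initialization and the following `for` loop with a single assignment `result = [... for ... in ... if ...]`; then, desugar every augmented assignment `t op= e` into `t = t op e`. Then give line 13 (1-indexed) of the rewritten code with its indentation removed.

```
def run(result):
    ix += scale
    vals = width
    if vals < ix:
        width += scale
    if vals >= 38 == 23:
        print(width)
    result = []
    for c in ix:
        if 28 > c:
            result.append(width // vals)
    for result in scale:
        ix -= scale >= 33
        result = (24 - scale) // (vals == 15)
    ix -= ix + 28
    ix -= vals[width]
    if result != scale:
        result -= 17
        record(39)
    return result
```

ix = ix - vals[width]

Transformed code:
def run(result):
    ix = ix + scale
    vals = width
    if vals < ix:
        width = width + scale
    if vals >= 38 == 23:
        print(width)
    result = [width // vals for c in ix if 28 > c]
    for result in scale:
        ix = ix - (scale >= 33)
        result = (24 - scale) // (vals == 15)
    ix = ix - (ix + 28)
    ix = ix - vals[width]
    if result != scale:
        result = result - 17
        record(39)
    return result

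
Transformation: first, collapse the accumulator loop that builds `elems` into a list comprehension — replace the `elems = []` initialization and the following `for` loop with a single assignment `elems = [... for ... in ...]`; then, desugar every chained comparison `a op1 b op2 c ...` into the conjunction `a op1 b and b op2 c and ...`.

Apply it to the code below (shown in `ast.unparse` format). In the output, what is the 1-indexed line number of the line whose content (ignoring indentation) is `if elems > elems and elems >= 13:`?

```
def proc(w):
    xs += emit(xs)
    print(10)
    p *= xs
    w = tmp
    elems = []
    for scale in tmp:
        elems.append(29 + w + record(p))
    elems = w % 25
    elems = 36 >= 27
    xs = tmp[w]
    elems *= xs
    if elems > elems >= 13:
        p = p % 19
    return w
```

11

Transformed code:
def proc(w):
    xs += emit(xs)
    print(10)
    p *= xs
    w = tmp
    elems = [29 + w + record(p) for scale in tmp]
    elems = w % 25
    elems = 36 >= 27
    xs = tmp[w]
    elems *= xs
    if elems > elems and elems >= 13:
        p = p % 19
    return w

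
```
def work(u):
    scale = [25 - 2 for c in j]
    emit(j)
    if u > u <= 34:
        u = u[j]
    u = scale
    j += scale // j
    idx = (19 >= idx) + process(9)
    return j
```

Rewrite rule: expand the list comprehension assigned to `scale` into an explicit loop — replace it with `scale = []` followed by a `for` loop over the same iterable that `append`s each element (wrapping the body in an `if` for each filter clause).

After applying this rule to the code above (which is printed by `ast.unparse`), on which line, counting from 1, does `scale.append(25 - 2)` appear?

Transformed code:
def work(u):
    scale = []
    for c in j:
        scale.append(25 - 2)
    emit(j)
    if u > u <= 34:
        u = u[j]
    u = scale
    j += scale // j
    idx = (19 >= idx) + process(9)
    return j

4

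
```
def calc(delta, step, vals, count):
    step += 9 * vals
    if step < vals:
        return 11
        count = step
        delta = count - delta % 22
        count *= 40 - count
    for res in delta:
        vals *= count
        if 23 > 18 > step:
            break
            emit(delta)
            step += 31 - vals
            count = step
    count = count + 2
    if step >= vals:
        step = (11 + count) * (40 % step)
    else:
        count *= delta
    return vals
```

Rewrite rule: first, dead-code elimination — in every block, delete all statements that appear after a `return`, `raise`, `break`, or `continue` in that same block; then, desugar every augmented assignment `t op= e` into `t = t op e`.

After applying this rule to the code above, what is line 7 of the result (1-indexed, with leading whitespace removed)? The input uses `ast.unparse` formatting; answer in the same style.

Transformed code:
def calc(delta, step, vals, count):
    step = step + 9 * vals
    if step < vals:
        return 11
    for res in delta:
        vals = vals * count
        if 23 > 18 > step:
            break
    count = count + 2
    if step >= vals:
        step = (11 + count) * (40 % step)
    else:
        count = count * delta
    return vals

if 23 > 18 > step:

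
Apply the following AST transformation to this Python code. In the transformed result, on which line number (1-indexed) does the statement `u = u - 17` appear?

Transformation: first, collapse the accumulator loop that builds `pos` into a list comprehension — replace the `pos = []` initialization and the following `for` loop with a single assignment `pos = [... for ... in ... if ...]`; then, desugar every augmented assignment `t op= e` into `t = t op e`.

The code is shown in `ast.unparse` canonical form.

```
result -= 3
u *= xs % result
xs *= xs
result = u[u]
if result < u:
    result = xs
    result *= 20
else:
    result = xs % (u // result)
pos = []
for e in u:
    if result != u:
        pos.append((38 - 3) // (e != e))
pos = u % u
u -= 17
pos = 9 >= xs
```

12

Transformed code:
result = result - 3
u = u * (xs % result)
xs = xs * xs
result = u[u]
if result < u:
    result = xs
    result = result * 20
else:
    result = xs % (u // result)
pos = [(38 - 3) // (e != e) for e in u if result != u]
pos = u % u
u = u - 17
pos = 9 >= xs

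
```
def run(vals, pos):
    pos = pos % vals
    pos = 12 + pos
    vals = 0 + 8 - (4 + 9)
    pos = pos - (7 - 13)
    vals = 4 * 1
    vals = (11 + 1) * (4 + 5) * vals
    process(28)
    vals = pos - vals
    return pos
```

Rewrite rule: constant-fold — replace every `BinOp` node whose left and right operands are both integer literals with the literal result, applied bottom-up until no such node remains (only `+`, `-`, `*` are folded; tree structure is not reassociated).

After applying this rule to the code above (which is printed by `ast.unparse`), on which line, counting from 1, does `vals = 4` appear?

Transformed code:
def run(vals, pos):
    pos = pos % vals
    pos = 12 + pos
    vals = -5
    pos = pos - -6
    vals = 4
    vals = 108 * vals
    process(28)
    vals = pos - vals
    return pos

6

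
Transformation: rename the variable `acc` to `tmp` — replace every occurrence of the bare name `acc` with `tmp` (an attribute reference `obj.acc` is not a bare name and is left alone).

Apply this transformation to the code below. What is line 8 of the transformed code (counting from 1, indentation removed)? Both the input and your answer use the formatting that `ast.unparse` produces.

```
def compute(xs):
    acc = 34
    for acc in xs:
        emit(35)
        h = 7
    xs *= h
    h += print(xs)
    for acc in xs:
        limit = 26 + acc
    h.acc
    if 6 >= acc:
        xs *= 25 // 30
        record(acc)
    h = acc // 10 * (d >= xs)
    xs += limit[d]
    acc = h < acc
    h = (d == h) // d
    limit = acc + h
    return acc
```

Transformed code:
def compute(xs):
    tmp = 34
    for tmp in xs:
        emit(35)
        h = 7
    xs *= h
    h += print(xs)
    for tmp in xs:
        limit = 26 + tmp
    h.acc
    if 6 >= tmp:
        xs *= 25 // 30
        record(tmp)
    h = tmp // 10 * (d >= xs)
    xs += limit[d]
    tmp = h < tmp
    h = (d == h) // d
    limit = tmp + h
    return tmp

for tmp in xs:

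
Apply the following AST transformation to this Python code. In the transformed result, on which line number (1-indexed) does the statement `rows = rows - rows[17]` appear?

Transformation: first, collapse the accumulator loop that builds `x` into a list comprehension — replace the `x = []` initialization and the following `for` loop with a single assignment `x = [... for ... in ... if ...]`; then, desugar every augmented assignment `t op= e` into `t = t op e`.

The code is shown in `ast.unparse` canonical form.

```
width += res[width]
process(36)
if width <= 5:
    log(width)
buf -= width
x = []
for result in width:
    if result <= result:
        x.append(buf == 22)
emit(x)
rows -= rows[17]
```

Transformed code:
width = width + res[width]
process(36)
if width <= 5:
    log(width)
buf = buf - width
x = [buf == 22 for result in width if result <= result]
emit(x)
rows = rows - rows[17]

8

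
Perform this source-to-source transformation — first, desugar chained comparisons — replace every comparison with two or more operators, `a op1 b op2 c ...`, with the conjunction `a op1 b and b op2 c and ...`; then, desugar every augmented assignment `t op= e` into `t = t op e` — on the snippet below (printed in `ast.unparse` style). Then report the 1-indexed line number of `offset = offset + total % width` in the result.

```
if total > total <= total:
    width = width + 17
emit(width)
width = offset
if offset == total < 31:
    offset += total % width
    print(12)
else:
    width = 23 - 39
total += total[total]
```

Transformed code:
if total > total and total <= total:
    width = width + 17
emit(width)
width = offset
if offset == total and total < 31:
    offset = offset + total % width
    print(12)
else:
    width = 23 - 39
total = total + total[total]

6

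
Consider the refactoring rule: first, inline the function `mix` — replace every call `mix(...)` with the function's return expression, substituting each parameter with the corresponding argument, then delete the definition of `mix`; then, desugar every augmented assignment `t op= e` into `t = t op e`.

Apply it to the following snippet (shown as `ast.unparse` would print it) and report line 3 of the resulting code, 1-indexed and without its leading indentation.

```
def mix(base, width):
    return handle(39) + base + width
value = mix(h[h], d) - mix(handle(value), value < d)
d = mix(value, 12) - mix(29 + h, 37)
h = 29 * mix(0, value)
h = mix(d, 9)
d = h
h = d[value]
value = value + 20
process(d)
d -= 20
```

h = 29 * (handle(39) + 0 + value)

Transformed code:
value = handle(39) + h[h] + d - (handle(39) + handle(value) + (value < d))
d = handle(39) + value + 12 - (handle(39) + (29 + h) + 37)
h = 29 * (handle(39) + 0 + value)
h = handle(39) + d + 9
d = h
h = d[value]
value = value + 20
process(d)
d = d - 20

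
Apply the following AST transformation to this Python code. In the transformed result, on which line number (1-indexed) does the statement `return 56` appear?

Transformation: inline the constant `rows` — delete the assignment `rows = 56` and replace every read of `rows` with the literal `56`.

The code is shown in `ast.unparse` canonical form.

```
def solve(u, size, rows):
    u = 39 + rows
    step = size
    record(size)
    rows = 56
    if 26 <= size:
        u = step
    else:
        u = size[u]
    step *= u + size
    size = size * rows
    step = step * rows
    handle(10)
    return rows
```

Transformed code:
def solve(u, size, rows):
    u = 39 + 56
    step = size
    record(size)
    if 26 <= size:
        u = step
    else:
        u = size[u]
    step *= u + size
    size = size * 56
    step = step * 56
    handle(10)
    return 56

13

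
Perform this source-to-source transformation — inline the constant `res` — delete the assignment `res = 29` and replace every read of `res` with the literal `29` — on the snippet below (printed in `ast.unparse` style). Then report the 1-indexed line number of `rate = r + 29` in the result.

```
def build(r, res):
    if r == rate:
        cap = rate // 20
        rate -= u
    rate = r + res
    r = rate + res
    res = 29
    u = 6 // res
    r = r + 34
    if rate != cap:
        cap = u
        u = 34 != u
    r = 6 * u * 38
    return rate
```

Transformed code:
def build(r, res):
    if r == rate:
        cap = rate // 20
        rate -= u
    rate = r + 29
    r = rate + 29
    u = 6 // 29
    r = r + 34
    if rate != cap:
        cap = u
        u = 34 != u
    r = 6 * u * 38
    return rate

5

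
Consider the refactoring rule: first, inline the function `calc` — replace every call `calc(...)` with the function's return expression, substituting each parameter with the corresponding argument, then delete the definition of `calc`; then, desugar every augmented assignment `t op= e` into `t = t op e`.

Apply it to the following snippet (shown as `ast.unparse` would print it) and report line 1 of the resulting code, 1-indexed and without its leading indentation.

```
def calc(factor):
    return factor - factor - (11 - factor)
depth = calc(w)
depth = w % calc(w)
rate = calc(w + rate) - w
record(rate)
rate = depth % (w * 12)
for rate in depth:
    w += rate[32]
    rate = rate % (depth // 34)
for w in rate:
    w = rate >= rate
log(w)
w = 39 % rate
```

Transformed code:
depth = w - w - (11 - w)
depth = w % (w - w - (11 - w))
rate = w + rate - (w + rate) - (11 - (w + rate)) - w
record(rate)
rate = depth % (w * 12)
for rate in depth:
    w = w + rate[32]
    rate = rate % (depth // 34)
for w in rate:
    w = rate >= rate
log(w)
w = 39 % rate

depth = w - w - (11 - w)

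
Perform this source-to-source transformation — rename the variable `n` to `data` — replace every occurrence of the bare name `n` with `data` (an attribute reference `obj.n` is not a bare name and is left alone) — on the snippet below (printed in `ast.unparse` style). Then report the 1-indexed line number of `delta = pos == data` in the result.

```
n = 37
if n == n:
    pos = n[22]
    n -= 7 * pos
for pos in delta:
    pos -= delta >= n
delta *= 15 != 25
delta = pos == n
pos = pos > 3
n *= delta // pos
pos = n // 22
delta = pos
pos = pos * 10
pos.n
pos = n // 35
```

8

Transformed code:
data = 37
if data == data:
    pos = data[22]
    data -= 7 * pos
for pos in delta:
    pos -= delta >= data
delta *= 15 != 25
delta = pos == data
pos = pos > 3
data *= delta // pos
pos = data // 22
delta = pos
pos = pos * 10
pos.n
pos = data // 35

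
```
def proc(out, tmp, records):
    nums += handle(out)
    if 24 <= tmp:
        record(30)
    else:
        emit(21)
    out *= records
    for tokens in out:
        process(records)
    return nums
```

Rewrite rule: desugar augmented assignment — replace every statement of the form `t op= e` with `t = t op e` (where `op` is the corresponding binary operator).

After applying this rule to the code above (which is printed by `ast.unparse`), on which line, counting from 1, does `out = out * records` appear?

Transformed code:
def proc(out, tmp, records):
    nums = nums + handle(out)
    if 24 <= tmp:
        record(30)
    else:
        emit(21)
    out = out * records
    for tokens in out:
        process(records)
    return nums

7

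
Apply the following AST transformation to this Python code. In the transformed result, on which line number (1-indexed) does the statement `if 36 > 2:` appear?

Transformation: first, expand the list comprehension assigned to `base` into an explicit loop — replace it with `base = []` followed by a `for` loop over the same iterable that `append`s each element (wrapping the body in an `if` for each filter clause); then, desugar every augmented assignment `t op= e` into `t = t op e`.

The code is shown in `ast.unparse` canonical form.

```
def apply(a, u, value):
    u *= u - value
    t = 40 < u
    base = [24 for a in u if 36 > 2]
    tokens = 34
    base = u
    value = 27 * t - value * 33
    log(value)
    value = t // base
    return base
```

6

Transformed code:
def apply(a, u, value):
    u = u * (u - value)
    t = 40 < u
    base = []
    for a in u:
        if 36 > 2:
            base.append(24)
    tokens = 34
    base = u
    value = 27 * t - value * 33
    log(value)
    value = t // base
    return base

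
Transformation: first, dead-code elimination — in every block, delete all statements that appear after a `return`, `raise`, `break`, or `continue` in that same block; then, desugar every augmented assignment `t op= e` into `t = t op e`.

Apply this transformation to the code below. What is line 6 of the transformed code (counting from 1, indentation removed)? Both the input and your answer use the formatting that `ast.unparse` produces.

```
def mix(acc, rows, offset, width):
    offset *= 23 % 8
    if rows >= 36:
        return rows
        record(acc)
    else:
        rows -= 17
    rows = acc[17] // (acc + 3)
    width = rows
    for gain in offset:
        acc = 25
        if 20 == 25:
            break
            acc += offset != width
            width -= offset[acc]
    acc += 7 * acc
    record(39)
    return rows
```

rows = rows - 17

Transformed code:
def mix(acc, rows, offset, width):
    offset = offset * (23 % 8)
    if rows >= 36:
        return rows
    else:
        rows = rows - 17
    rows = acc[17] // (acc + 3)
    width = rows
    for gain in offset:
        acc = 25
        if 20 == 25:
            break
    acc = acc + 7 * acc
    record(39)
    return rows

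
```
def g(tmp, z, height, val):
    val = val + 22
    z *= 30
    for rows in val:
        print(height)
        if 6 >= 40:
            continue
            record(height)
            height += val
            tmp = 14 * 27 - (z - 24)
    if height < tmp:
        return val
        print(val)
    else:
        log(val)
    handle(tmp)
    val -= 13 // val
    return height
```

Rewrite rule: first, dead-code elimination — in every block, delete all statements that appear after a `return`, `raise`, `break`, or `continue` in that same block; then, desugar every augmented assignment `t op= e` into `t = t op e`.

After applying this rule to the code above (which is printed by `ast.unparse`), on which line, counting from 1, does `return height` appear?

Transformed code:
def g(tmp, z, height, val):
    val = val + 22
    z = z * 30
    for rows in val:
        print(height)
        if 6 >= 40:
            continue
    if height < tmp:
        return val
    else:
        log(val)
    handle(tmp)
    val = val - 13 // val
    return height

14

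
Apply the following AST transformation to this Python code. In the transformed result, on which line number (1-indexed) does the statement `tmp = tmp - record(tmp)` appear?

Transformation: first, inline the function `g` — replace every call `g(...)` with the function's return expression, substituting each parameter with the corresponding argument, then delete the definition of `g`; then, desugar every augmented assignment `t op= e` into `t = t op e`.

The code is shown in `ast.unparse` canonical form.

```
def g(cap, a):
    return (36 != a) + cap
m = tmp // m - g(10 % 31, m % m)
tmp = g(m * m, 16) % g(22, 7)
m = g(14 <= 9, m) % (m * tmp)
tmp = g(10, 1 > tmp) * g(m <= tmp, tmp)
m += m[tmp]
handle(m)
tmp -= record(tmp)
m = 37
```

Transformed code:
m = tmp // m - ((36 != m % m) + 10 % 31)
tmp = ((36 != 16) + m * m) % ((36 != 7) + 22)
m = ((36 != m) + (14 <= 9)) % (m * tmp)
tmp = ((36 != (1 > tmp)) + 10) * ((36 != tmp) + (m <= tmp))
m = m + m[tmp]
handle(m)
tmp = tmp - record(tmp)
m = 37

7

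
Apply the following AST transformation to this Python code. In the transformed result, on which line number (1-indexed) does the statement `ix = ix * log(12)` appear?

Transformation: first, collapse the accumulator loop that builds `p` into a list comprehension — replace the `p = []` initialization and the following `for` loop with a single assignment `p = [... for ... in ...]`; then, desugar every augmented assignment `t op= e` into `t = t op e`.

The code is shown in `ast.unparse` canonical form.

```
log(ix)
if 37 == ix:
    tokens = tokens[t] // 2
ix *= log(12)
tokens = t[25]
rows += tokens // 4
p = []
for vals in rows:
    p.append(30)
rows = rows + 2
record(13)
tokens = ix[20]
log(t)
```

Transformed code:
log(ix)
if 37 == ix:
    tokens = tokens[t] // 2
ix = ix * log(12)
tokens = t[25]
rows = rows + tokens // 4
p = [30 for vals in rows]
rows = rows + 2
record(13)
tokens = ix[20]
log(t)

4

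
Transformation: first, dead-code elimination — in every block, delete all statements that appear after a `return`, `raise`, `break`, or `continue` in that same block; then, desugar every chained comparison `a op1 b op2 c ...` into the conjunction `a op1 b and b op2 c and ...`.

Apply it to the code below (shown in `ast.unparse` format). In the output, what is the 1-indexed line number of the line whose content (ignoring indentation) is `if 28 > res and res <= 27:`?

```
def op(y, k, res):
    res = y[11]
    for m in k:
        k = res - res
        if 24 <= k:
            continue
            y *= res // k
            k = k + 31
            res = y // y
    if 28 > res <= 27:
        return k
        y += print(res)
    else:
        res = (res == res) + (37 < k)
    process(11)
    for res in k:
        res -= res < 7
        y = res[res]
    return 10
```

Transformed code:
def op(y, k, res):
    res = y[11]
    for m in k:
        k = res - res
        if 24 <= k:
            continue
    if 28 > res and res <= 27:
        return k
    else:
        res = (res == res) + (37 < k)
    process(11)
    for res in k:
        res -= res < 7
        y = res[res]
    return 10

7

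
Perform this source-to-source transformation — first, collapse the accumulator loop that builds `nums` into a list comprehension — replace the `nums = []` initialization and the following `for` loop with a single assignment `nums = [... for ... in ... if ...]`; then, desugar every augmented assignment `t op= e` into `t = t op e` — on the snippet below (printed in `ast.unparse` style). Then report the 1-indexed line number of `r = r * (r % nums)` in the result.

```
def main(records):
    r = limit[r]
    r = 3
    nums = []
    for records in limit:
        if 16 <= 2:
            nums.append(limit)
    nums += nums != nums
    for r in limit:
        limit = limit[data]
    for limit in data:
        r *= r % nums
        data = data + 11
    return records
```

Transformed code:
def main(records):
    r = limit[r]
    r = 3
    nums = [limit for records in limit if 16 <= 2]
    nums = nums + (nums != nums)
    for r in limit:
        limit = limit[data]
    for limit in data:
        r = r * (r % nums)
        data = data + 11
    return records

9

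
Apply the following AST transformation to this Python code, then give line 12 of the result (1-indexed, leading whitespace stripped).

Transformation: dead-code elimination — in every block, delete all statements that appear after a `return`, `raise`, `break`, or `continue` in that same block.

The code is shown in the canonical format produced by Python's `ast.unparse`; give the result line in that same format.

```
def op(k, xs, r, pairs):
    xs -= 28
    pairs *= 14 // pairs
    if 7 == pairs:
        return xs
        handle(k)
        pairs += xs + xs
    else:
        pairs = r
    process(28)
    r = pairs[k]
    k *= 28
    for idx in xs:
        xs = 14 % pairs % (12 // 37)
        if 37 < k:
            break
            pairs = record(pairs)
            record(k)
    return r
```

Transformed code:
def op(k, xs, r, pairs):
    xs -= 28
    pairs *= 14 // pairs
    if 7 == pairs:
        return xs
    else:
        pairs = r
    process(28)
    r = pairs[k]
    k *= 28
    for idx in xs:
        xs = 14 % pairs % (12 // 37)
        if 37 < k:
            break
    return r

xs = 14 % pairs % (12 // 37)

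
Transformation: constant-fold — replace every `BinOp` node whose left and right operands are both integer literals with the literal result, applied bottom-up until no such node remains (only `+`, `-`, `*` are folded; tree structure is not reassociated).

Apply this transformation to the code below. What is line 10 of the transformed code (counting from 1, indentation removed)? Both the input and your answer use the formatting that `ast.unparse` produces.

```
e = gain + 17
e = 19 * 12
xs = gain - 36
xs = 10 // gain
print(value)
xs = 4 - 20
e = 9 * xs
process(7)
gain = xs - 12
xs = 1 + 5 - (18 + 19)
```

Transformed code:
e = gain + 17
e = 228
xs = gain - 36
xs = 10 // gain
print(value)
xs = -16
e = 9 * xs
process(7)
gain = xs - 12
xs = -31

xs = -31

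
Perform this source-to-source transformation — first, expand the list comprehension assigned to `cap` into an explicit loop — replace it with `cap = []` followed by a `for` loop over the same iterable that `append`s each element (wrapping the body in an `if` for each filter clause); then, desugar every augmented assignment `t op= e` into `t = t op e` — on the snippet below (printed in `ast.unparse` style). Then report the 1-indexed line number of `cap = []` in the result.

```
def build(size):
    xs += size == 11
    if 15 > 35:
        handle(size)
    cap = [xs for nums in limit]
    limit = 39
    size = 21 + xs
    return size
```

Transformed code:
def build(size):
    xs = xs + (size == 11)
    if 15 > 35:
        handle(size)
    cap = []
    for nums in limit:
        cap.append(xs)
    limit = 39
    size = 21 + xs
    return size

5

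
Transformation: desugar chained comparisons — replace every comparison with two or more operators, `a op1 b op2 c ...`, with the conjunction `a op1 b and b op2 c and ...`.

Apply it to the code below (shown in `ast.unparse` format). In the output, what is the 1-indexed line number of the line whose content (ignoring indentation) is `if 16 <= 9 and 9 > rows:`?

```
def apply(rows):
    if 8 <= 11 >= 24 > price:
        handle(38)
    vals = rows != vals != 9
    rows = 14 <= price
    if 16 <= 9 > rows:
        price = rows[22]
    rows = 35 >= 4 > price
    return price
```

6

Transformed code:
def apply(rows):
    if 8 <= 11 and 11 >= 24 and (24 > price):
        handle(38)
    vals = rows != vals and vals != 9
    rows = 14 <= price
    if 16 <= 9 and 9 > rows:
        price = rows[22]
    rows = 35 >= 4 and 4 > price
    return price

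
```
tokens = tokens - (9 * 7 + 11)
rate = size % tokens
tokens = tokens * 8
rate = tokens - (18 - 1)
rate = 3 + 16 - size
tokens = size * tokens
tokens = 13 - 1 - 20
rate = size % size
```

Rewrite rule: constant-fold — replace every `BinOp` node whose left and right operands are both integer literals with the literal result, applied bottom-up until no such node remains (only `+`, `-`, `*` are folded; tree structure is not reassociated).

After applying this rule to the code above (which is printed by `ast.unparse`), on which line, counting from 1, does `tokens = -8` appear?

Transformed code:
tokens = tokens - 74
rate = size % tokens
tokens = tokens * 8
rate = tokens - 17
rate = 19 - size
tokens = size * tokens
tokens = -8
rate = size % size

7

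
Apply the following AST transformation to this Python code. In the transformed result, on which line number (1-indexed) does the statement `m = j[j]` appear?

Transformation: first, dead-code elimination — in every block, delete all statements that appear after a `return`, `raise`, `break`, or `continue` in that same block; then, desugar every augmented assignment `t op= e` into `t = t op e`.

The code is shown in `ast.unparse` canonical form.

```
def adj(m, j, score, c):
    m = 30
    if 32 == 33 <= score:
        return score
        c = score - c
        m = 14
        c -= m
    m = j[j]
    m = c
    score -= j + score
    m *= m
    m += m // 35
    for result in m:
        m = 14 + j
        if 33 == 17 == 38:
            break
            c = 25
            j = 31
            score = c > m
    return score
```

Transformed code:
def adj(m, j, score, c):
    m = 30
    if 32 == 33 <= score:
        return score
    m = j[j]
    m = c
    score = score - (j + score)
    m = m * m
    m = m + m // 35
    for result in m:
        m = 14 + j
        if 33 == 17 == 38:
            break
    return score

5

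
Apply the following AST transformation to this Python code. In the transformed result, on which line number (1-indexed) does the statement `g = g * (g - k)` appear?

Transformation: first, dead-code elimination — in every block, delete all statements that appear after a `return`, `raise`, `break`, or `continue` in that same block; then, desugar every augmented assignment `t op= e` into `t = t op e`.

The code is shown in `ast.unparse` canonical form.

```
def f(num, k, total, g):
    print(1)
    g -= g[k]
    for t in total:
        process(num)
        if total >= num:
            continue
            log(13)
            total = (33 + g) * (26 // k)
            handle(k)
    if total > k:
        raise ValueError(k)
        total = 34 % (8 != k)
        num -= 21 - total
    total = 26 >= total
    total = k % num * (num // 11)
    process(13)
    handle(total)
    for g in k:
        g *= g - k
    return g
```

Transformed code:
def f(num, k, total, g):
    print(1)
    g = g - g[k]
    for t in total:
        process(num)
        if total >= num:
            continue
    if total > k:
        raise ValueError(k)
    total = 26 >= total
    total = k % num * (num // 11)
    process(13)
    handle(total)
    for g in k:
        g = g * (g - k)
    return g

15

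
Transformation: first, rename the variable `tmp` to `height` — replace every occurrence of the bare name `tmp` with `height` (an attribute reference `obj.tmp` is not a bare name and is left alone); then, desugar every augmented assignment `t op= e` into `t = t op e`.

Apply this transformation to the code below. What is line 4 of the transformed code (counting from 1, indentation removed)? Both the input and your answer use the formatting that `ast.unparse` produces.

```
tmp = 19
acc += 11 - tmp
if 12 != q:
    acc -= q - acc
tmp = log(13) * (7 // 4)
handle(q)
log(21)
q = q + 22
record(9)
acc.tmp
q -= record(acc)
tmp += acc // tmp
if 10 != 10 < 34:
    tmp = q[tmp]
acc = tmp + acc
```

Transformed code:
height = 19
acc = acc + (11 - height)
if 12 != q:
    acc = acc - (q - acc)
height = log(13) * (7 // 4)
handle(q)
log(21)
q = q + 22
record(9)
acc.tmp
q = q - record(acc)
height = height + acc // height
if 10 != 10 < 34:
    height = q[height]
acc = height + acc

acc = acc - (q - acc)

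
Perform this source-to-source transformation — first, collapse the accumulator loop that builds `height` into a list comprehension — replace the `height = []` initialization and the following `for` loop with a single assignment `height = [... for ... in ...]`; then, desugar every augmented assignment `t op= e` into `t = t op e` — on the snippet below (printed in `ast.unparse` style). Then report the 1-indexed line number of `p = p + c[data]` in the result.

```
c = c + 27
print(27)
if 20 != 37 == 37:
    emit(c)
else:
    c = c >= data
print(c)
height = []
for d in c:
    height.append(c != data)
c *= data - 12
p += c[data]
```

Transformed code:
c = c + 27
print(27)
if 20 != 37 == 37:
    emit(c)
else:
    c = c >= data
print(c)
height = [c != data for d in c]
c = c * (data - 12)
p = p + c[data]

10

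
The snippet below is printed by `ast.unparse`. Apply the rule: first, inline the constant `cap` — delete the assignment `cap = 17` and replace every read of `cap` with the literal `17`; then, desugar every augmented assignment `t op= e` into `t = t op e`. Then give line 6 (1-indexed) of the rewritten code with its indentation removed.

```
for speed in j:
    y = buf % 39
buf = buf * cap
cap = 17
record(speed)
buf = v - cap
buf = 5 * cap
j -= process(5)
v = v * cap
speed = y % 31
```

Transformed code:
for speed in j:
    y = buf % 39
buf = buf * 17
record(speed)
buf = v - 17
buf = 5 * 17
j = j - process(5)
v = v * 17
speed = y % 31

buf = 5 * 17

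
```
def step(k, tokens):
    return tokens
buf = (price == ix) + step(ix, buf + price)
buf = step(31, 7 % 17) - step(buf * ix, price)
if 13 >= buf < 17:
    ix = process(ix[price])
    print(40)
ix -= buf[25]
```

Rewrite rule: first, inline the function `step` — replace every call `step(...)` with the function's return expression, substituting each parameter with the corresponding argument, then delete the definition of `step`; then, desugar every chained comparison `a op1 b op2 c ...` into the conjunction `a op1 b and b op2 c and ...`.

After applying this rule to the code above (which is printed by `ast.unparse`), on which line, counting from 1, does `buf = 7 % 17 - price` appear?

Transformed code:
buf = (price == ix) + (buf + price)
buf = 7 % 17 - price
if 13 >= buf and buf < 17:
    ix = process(ix[price])
    print(40)
ix -= buf[25]

2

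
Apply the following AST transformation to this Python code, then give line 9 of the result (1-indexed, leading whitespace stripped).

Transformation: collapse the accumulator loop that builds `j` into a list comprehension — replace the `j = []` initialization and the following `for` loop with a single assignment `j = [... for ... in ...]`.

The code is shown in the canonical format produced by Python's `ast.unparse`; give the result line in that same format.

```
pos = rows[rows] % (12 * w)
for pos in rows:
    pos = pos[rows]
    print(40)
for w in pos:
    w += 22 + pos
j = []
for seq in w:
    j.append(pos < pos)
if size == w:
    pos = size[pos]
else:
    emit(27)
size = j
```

pos = size[pos]

Transformed code:
pos = rows[rows] % (12 * w)
for pos in rows:
    pos = pos[rows]
    print(40)
for w in pos:
    w += 22 + pos
j = [pos < pos for seq in w]
if size == w:
    pos = size[pos]
else:
    emit(27)
size = j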